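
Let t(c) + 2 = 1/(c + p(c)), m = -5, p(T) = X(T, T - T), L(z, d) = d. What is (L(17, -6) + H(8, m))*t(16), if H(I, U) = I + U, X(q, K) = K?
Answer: 93/16 ≈ 5.8125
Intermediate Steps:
p(T) = 0 (p(T) = T - T = 0)
t(c) = -2 + 1/c (t(c) = -2 + 1/(c + 0) = -2 + 1/c)
(L(17, -6) + H(8, m))*t(16) = (-6 + (8 - 5))*(-2 + 1/16) = (-6 + 3)*(-2 + 1/16) = -3*(-31/16) = 93/16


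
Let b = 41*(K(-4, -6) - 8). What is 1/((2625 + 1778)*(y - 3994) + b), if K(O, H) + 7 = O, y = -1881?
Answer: -1/25868404 ≈ -3.8657e-8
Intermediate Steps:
K(O, H) = -7 + O
b = -779 (b = 41*((-7 - 4) - 8) = 41*(-11 - 8) = 41*(-19) = -779)
1/((2625 + 1778)*(y - 3994) + b) = 1/((2625 + 1778)*(-1881 - 3994) - 779) = 1/(4403*(-5875) - 779) = 1/(-25867625 - 779) = 1/(-25868404) = -1/25868404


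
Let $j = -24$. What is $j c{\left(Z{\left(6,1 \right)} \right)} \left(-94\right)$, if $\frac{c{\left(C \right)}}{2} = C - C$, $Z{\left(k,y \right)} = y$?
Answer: $0$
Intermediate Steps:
$c{\left(C \right)} = 0$ ($c{\left(C \right)} = 2 \left(C - C\right) = 2 \cdot 0 = 0$)
$j c{\left(Z{\left(6,1 \right)} \right)} \left(-94\right) = \left(-24\right) 0 \left(-94\right) = 0 \left(-94\right) = 0$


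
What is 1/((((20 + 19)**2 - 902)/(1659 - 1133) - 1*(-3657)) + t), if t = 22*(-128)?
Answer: 526/442985 ≈ 0.0011874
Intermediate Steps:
t = -2816
1/((((20 + 19)**2 - 902)/(1659 - 1133) - 1*(-3657)) + t) = 1/((((20 + 19)**2 - 902)/(1659 - 1133) - 1*(-3657)) - 2816) = 1/(((39**2 - 902)/526 + 3657) - 2816) = 1/(((1521 - 902)*(1/526) + 3657) - 2816) = 1/((619*(1/526) + 3657) - 2816) = 1/((619/526 + 3657) - 2816) = 1/(1924201/526 - 2816) = 1/(442985/526) = 526/442985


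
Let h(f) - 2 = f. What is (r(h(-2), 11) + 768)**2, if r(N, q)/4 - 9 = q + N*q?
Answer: 719104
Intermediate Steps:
h(f) = 2 + f
r(N, q) = 36 + 4*q + 4*N*q (r(N, q) = 36 + 4*(q + N*q) = 36 + (4*q + 4*N*q) = 36 + 4*q + 4*N*q)
(r(h(-2), 11) + 768)**2 = ((36 + 4*11 + 4*(2 - 2)*11) + 768)**2 = ((36 + 44 + 4*0*11) + 768)**2 = ((36 + 44 + 0) + 768)**2 = (80 + 768)**2 = 848**2 = 719104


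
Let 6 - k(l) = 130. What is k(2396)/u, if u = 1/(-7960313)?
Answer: 987078812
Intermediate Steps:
u = -1/7960313 ≈ -1.2562e-7
k(l) = -124 (k(l) = 6 - 1*130 = 6 - 130 = -124)
k(2396)/u = -124/(-1/7960313) = -124*(-7960313) = 987078812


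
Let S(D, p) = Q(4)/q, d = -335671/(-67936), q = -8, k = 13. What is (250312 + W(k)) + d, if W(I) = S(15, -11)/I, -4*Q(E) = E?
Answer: 221071920631/883168 ≈ 2.5032e+5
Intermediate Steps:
Q(E) = -E/4
d = 335671/67936 (d = -335671*(-1/67936) = 335671/67936 ≈ 4.9410)
S(D, p) = 1/8 (S(D, p) = -1/4*4/(-8) = -1*(-1/8) = 1/8)
W(I) = 1/(8*I)
(250312 + W(k)) + d = (250312 + (1/8)/13) + 335671/67936 = (250312 + (1/8)*(1/13)) + 335671/67936 = (250312 + 1/104) + 335671/67936 = 26032449/104 + 335671/67936 = 221071920631/883168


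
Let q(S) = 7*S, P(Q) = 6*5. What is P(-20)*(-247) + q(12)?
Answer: -7326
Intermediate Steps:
P(Q) = 30
P(-20)*(-247) + q(12) = 30*(-247) + 7*12 = -7410 + 84 = -7326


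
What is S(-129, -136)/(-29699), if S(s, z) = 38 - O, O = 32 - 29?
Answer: -35/29699 ≈ -0.0011785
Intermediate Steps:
O = 3
S(s, z) = 35 (S(s, z) = 38 - 1*3 = 38 - 3 = 35)
S(-129, -136)/(-29699) = 35/(-29699) = 35*(-1/29699) = -35/29699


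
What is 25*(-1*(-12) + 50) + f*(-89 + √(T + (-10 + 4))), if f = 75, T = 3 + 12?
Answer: -4900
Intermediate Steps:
T = 15
25*(-1*(-12) + 50) + f*(-89 + √(T + (-10 + 4))) = 25*(-1*(-12) + 50) + 75*(-89 + √(15 + (-10 + 4))) = 25*(12 + 50) + 75*(-89 + √(15 - 6)) = 25*62 + 75*(-89 + √9) = 1550 + 75*(-89 + 3) = 1550 + 75*(-86) = 1550 - 6450 = -4900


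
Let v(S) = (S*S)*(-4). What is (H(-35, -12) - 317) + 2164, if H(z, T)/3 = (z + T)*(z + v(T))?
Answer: 87998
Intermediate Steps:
v(S) = -4*S² (v(S) = S²*(-4) = -4*S²)
H(z, T) = 3*(T + z)*(z - 4*T²) (H(z, T) = 3*((z + T)*(z - 4*T²)) = 3*((T + z)*(z - 4*T²)) = 3*(T + z)*(z - 4*T²))
(H(-35, -12) - 317) + 2164 = ((-12*(-12)³ + 3*(-35)² - 12*(-35)*(-12)² + 3*(-12)*(-35)) - 317) + 2164 = ((-12*(-1728) + 3*1225 - 12*(-35)*144 + 1260) - 317) + 2164 = ((20736 + 3675 + 60480 + 1260) - 317) + 2164 = (86151 - 317) + 2164 = 85834 + 2164 = 87998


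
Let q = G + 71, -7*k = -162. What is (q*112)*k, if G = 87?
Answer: 409536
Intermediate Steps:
k = 162/7 (k = -⅐*(-162) = 162/7 ≈ 23.143)
q = 158 (q = 87 + 71 = 158)
(q*112)*k = (158*112)*(162/7) = 17696*(162/7) = 409536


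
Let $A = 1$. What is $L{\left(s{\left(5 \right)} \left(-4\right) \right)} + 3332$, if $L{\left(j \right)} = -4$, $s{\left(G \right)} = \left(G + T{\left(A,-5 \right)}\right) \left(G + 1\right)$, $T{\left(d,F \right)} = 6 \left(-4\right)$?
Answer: $3328$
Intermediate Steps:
$T{\left(d,F \right)} = -24$
$s{\left(G \right)} = \left(1 + G\right) \left(-24 + G\right)$ ($s{\left(G \right)} = \left(G - 24\right) \left(G + 1\right) = \left(-24 + G\right) \left(1 + G\right) = \left(1 + G\right) \left(-24 + G\right)$)
$L{\left(s{\left(5 \right)} \left(-4\right) \right)} + 3332 = -4 + 3332 = 3328$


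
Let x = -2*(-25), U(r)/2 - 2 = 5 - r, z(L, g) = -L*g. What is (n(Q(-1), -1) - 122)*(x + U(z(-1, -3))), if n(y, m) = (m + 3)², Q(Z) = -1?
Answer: -8260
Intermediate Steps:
n(y, m) = (3 + m)²
z(L, g) = -L*g
U(r) = 14 - 2*r (U(r) = 4 + 2*(5 - r) = 4 + (10 - 2*r) = 14 - 2*r)
x = 50
(n(Q(-1), -1) - 122)*(x + U(z(-1, -3))) = ((3 - 1)² - 122)*(50 + (14 - (-2)*(-1)*(-3))) = (2² - 122)*(50 + (14 - 2*(-3))) = (4 - 122)*(50 + (14 + 6)) = -118*(50 + 20) = -118*70 = -8260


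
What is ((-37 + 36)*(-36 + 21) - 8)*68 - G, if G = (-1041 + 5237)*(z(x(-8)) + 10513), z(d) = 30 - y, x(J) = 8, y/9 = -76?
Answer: -47108016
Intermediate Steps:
y = -684 (y = 9*(-76) = -684)
z(d) = 714 (z(d) = 30 - 1*(-684) = 30 + 684 = 714)
G = 47108492 (G = (-1041 + 5237)*(714 + 10513) = 4196*11227 = 47108492)
((-37 + 36)*(-36 + 21) - 8)*68 - G = ((-37 + 36)*(-36 + 21) - 8)*68 - 1*47108492 = (-1*(-15) - 8)*68 - 47108492 = (15 - 8)*68 - 47108492 = 7*68 - 47108492 = 476 - 47108492 = -47108016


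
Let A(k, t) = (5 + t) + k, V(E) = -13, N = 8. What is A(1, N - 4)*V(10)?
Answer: -130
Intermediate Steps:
A(k, t) = 5 + k + t
A(1, N - 4)*V(10) = (5 + 1 + (8 - 4))*(-13) = (5 + 1 + 4)*(-13) = 10*(-13) = -130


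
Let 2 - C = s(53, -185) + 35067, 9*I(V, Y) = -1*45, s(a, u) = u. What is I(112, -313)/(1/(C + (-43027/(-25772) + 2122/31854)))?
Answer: 4210736302235/24145332 ≈ 1.7439e+5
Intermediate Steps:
I(V, Y) = -5 (I(V, Y) = (-1*45)/9 = (1/9)*(-45) = -5)
C = -34880 (C = 2 - (-185 + 35067) = 2 - 1*34882 = 2 - 34882 = -34880)
I(112, -313)/(1/(C + (-43027/(-25772) + 2122/31854))) = -5/(1/(-34880 + (-43027/(-25772) + 2122/31854))) = -5/(1/(-34880 + (-43027*(-1/25772) + 2122*(1/31854)))) = -5/(1/(-34880 + (2531/1516 + 1061/15927))) = -5/(1/(-34880 + 41919713/24145332)) = -5/(1/(-842147260447/24145332)) = -5/(-24145332/842147260447) = -5*(-842147260447/24145332) = 4210736302235/24145332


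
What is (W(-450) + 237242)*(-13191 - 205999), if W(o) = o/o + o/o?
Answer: -52001512360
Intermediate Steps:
W(o) = 2 (W(o) = 1 + 1 = 2)
(W(-450) + 237242)*(-13191 - 205999) = (2 + 237242)*(-13191 - 205999) = 237244*(-219190) = -52001512360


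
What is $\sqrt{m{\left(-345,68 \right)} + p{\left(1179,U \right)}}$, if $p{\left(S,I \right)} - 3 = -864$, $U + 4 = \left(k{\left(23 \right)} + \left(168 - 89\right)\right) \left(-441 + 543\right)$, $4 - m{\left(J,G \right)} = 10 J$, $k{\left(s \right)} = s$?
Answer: $\sqrt{2593} \approx 50.922$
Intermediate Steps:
$m{\left(J,G \right)} = 4 - 10 J$
$U = 10400$ ($U = -4 + \left(23 + \left(168 - 89\right)\right) \left(-441 + 543\right) = -4 + \left(23 + \left(168 - 89\right)\right) 102 = -4 + \left(23 + 79\right) 102 = -4 + 102 \cdot 102 = -4 + 10404 = 10400$)
$p{\left(S,I \right)} = -861$ ($p{\left(S,I \right)} = 3 - 864 = -861$)
$\sqrt{m{\left(-345,68 \right)} + p{\left(1179,U \right)}} = \sqrt{\left(4 - -3450\right) - 861} = \sqrt{\left(4 + 3450\right) - 861} = \sqrt{3454 - 861} = \sqrt{2593}$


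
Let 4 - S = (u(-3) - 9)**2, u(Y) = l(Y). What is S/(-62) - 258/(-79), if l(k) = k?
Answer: 13528/2449 ≈ 5.5239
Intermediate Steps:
u(Y) = Y
S = -140 (S = 4 - (-3 - 9)**2 = 4 - 1*(-12)**2 = 4 - 1*144 = 4 - 144 = -140)
S/(-62) - 258/(-79) = -140/(-62) - 258/(-79) = -140*(-1/62) - 258*(-1/79) = 70/31 + 258/79 = 13528/2449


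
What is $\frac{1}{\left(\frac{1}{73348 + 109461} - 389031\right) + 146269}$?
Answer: $- \frac{182809}{44379078457} \approx -4.1193 \cdot 10^{-6}$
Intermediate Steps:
$\frac{1}{\left(\frac{1}{73348 + 109461} - 389031\right) + 146269} = \frac{1}{\left(\frac{1}{182809} - 389031\right) + 146269} = \frac{1}{- \frac{71118368078}{182809} + 146269} = \frac{1}{- \frac{44379078457}{182809}} = - \frac{182809}{44379078457}$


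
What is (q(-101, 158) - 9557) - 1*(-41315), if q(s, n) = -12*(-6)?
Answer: 31830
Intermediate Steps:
q(s, n) = 72
(q(-101, 158) - 9557) - 1*(-41315) = (72 - 9557) - 1*(-41315) = -9485 + 41315 = 31830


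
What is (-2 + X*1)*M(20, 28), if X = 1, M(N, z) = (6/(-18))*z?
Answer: 28/3 ≈ 9.3333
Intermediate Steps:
M(N, z) = -z/3 (M(N, z) = (6*(-1/18))*z = -z/3)
(-2 + X*1)*M(20, 28) = (-2 + 1*1)*(-⅓*28) = (-2 + 1)*(-28/3) = -1*(-28/3) = 28/3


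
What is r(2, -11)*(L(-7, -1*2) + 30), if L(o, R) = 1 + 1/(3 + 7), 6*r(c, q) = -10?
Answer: -311/6 ≈ -51.833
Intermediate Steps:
r(c, q) = -5/3 (r(c, q) = (⅙)*(-10) = -5/3)
L(o, R) = 11/10 (L(o, R) = 1 + 1/10 = 1 + ⅒ = 11/10)
r(2, -11)*(L(-7, -1*2) + 30) = -5*(11/10 + 30)/3 = -5/3*311/10 = -311/6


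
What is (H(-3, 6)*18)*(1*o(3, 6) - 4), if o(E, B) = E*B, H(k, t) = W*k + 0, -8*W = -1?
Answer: -189/2 ≈ -94.500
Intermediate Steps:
W = ⅛ (W = -⅛*(-1) = ⅛ ≈ 0.12500)
H(k, t) = k/8 (H(k, t) = k/8 + 0 = k/8)
o(E, B) = B*E
(H(-3, 6)*18)*(1*o(3, 6) - 4) = (((⅛)*(-3))*18)*(1*(6*3) - 4) = (-3/8*18)*(1*18 - 4) = -27*(18 - 4)/4 = -27/4*14 = -189/2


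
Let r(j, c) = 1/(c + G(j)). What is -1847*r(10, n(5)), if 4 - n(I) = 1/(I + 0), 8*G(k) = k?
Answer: -36940/101 ≈ -365.74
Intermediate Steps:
G(k) = k/8
n(I) = 4 - 1/I (n(I) = 4 - 1/(I + 0) = 4 - 1/I)
r(j, c) = 1/(c + j/8)
-1847*r(10, n(5)) = -14776/(10 + 8*(4 - 1/5)) = -14776/(10 + 8*(19/5)) = -14776/(10 + 152/5) = -14776/202/5 = -14776*5/202 = -1847*20/101 = -36940/101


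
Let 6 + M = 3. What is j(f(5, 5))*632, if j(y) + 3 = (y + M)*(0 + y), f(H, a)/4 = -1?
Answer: 15800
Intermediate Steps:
M = -3 (M = -6 + 3 = -3)
f(H, a) = -4 (f(H, a) = 4*(-1) = -4)
j(y) = -3 + y*(-3 + y) (j(y) = -3 + (y - 3)*(0 + y) = -3 + (-3 + y)*y = -3 + y*(-3 + y))
j(f(5, 5))*632 = (-3 + (-4)² - 3*(-4))*632 = (-3 + 16 + 12)*632 = 25*632 = 15800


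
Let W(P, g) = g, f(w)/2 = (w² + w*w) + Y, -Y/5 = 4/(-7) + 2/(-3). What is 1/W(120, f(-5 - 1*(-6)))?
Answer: 21/344 ≈ 0.061046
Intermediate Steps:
Y = 130/21 (Y = -5*(4/(-7) + 2/(-3)) = -5*(4*(-⅐) + 2*(-⅓)) = -5*(-4/7 - ⅔) = -5*(-26/21) = 130/21 ≈ 6.1905)
f(w) = 260/21 + 4*w² (f(w) = 2*((w² + w*w) + 130/21) = 2*((w² + w²) + 130/21) = 2*(2*w² + 130/21) = 2*(130/21 + 2*w²) = 260/21 + 4*w²)
1/W(120, f(-5 - 1*(-6))) = 1/(260/21 + 4*(-5 - 1*(-6))²) = 1/(260/21 + 4*(-5 + 6)²) = 1/(260/21 + 4*1²) = 1/(260/21 + 4*1) = 1/(260/21 + 4) = 1/(344/21) = 21/344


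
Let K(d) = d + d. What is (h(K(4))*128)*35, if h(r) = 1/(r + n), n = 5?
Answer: 4480/13 ≈ 344.62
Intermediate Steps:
K(d) = 2*d
h(r) = 1/(5 + r) (h(r) = 1/(r + 5) = 1/(5 + r))
(h(K(4))*128)*35 = (128/(5 + 2*4))*35 = (128/(5 + 8))*35 = (128/13)*35 = 4480/13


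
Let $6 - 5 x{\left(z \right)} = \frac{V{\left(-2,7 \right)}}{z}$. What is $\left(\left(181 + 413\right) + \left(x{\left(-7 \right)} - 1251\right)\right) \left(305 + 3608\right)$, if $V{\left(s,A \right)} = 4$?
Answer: $- \frac{12828491}{5} \approx -2.5657 \cdot 10^{6}$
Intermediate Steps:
$x{\left(z \right)} = \frac{6}{5} - \frac{4}{5 z}$ ($x{\left(z \right)} = \frac{6}{5} - \frac{4 \frac{1}{z}}{5} = \frac{6}{5} - \frac{4}{5 z}$)
$\left(\left(181 + 413\right) + \left(x{\left(-7 \right)} - 1251\right)\right) \left(305 + 3608\right) = \left(\left(181 + 413\right) - \left(1251 - \frac{2 \left(-2 + 3 \left(-7\right)\right)}{5 \left(-7\right)}\right)\right) \left(305 + 3608\right) = \left(594 - \left(1251 + \frac{2 \left(-2 - 21\right)}{35}\right)\right) 3913 = \left(594 - \left(1251 + \frac{2}{35} \left(-23\right)\right)\right) 3913 = \left(594 + \left(\frac{46}{35} - 1251\right)\right) 3913 = \left(594 - \frac{43739}{35}\right) 3913 = \left(- \frac{22949}{35}\right) 3913 = - \frac{12828491}{5}$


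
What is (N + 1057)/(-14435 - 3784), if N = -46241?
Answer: 45184/18219 ≈ 2.4800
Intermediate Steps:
(N + 1057)/(-14435 - 3784) = (-46241 + 1057)/(-14435 - 3784) = -45184/(-18219) = -45184*(-1/18219) = 45184/18219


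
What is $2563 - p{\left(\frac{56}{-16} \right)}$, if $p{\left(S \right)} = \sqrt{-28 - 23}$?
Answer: $2563 - i \sqrt{51} \approx 2563.0 - 7.1414 i$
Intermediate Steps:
$p{\left(S \right)} = i \sqrt{51}$ ($p{\left(S \right)} = \sqrt{-51} = i \sqrt{51}$)
$2563 - p{\left(\frac{56}{-16} \right)} = 2563 - i \sqrt{51}$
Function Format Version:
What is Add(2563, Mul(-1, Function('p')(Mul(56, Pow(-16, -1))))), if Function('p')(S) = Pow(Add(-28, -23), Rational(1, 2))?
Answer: Add(2563, Mul(-1, I, Pow(51, Rational(1, 2)))) ≈ Add(2563.0, Mul(-7.1414, I))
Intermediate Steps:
Function('p')(S) = Mul(I, Pow(51, Rational(1, 2))) (Function('p')(S) = Pow(-51, Rational(1, 2)) = Mul(I, Pow(51, Rational(1, 2))))
Add(2563, Mul(-1, Function('p')(Mul(56, Pow(-16, -1))))) = Add(2563, Mul(-1, Mul(I, Pow(51, Rational(1, 2))))) = Add(2563, Mul(-1, I, Pow(51, Rational(1, 2))))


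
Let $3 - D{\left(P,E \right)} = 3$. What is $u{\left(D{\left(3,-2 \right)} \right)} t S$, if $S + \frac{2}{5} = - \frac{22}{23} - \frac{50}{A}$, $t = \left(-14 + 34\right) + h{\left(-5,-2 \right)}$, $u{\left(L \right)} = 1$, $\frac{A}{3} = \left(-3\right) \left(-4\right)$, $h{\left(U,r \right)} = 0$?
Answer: $- \frac{11366}{207} \approx -54.908$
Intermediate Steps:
$D{\left(P,E \right)} = 0$ ($D{\left(P,E \right)} = 3 - 3 = 0$)
$A = 36$ ($A = 3 \left(\left(-3\right) \left(-4\right)\right) = 3 \cdot 12 = 36$)
$t = 20$ ($t = \left(-14 + 34\right) + 0 = 20 + 0 = 20$)
$S = - \frac{5683}{2070}$ ($S = - \frac{2}{5} - \left(\frac{22}{23} + \frac{25}{18}\right) = - \frac{2}{5} - \frac{971}{414} = - \frac{5683}{2070} \approx -2.7454$)
$u{\left(D{\left(3,-2 \right)} \right)} t S = 1 \cdot 20 \left(- \frac{5683}{2070}\right) = 20 \left(- \frac{5683}{2070}\right) = - \frac{11366}{207}$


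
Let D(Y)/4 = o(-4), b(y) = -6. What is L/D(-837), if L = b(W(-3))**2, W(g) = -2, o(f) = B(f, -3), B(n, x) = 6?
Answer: 3/2 ≈ 1.5000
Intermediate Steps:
o(f) = 6
D(Y) = 24 (D(Y) = 4*6 = 24)
L = 36 (L = (-6)**2 = 36)
L/D(-837) = 36/24 = 36*(1/24) = 3/2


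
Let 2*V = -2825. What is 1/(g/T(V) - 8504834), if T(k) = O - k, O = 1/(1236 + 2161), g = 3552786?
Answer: -9596527/81592731483434 ≈ -1.1761e-7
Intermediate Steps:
V = -2825/2 (V = (½)*(-2825) = -2825/2 ≈ -1412.5)
O = 1/3397 ≈ 0.00029438
T(k) = 1/3397 - k
1/(g/T(V) - 8504834) = 1/(3552786/(1/3397 - 1*(-2825/2)) - 8504834) = 1/(3552786/(1/3397 + 2825/2) - 8504834) = 1/(3552786/(9596527/6794) - 8504834) = 1/(3552786*(6794/9596527) - 8504834) = 1/(24137628084/9596527 - 8504834) = 1/(-81592731483434/9596527) = -9596527/81592731483434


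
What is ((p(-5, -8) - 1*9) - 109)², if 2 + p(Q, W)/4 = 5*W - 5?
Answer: 93636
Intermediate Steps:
p(Q, W) = -28 + 20*W (p(Q, W) = -8 + 4*(5*W - 5) = -8 + 4*(-5 + 5*W) = -8 + (-20 + 20*W) = -28 + 20*W)
((p(-5, -8) - 1*9) - 109)² = (((-28 + 20*(-8)) - 1*9) - 109)² = (((-28 - 160) - 9) - 109)² = ((-188 - 9) - 109)² = (-197 - 109)² = (-306)² = 93636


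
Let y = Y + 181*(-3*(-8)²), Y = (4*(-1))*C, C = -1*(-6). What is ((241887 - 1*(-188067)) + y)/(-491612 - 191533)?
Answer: -131726/227715 ≈ -0.57847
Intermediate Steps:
C = 6
Y = -24 (Y = (4*(-1))*6 = -4*6 = -24)
y = -34776 (y = -24 + 181*(-3*(-8)²) = -24 + 181*(-3*64) = -24 + 181*(-192) = -24 - 34752 = -34776)
((241887 - 1*(-188067)) + y)/(-491612 - 191533) = ((241887 - 1*(-188067)) - 34776)/(-491612 - 191533) = ((241887 + 188067) - 34776)/(-683145) = (429954 - 34776)*(-1/683145) = 395178*(-1/683145) = -131726/227715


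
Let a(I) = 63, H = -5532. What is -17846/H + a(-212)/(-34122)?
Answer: 25358029/7865121 ≈ 3.2241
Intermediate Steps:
-17846/H + a(-212)/(-34122) = -17846/(-5532) + 63/(-34122) = -17846*(-1/5532) + 63*(-1/34122) = 8923/2766 - 21/11374 = 25358029/7865121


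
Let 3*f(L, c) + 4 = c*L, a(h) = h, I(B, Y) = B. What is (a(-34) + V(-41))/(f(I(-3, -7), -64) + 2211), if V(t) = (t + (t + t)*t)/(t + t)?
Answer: -447/13642 ≈ -0.032766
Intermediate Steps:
V(t) = (t + 2*t**2)/(2*t) (V(t) = (t + (2*t)*t)/((2*t)) = (t + 2*t**2)*(1/(2*t)) = (t + 2*t**2)/(2*t))
f(L, c) = -4/3 + L*c/3 (f(L, c) = -4/3 + (c*L)/3 = -4/3 + (L*c)/3 = -4/3 + L*c/3)
(a(-34) + V(-41))/(f(I(-3, -7), -64) + 2211) = (-34 + (1/2 - 41))/((-4/3 + (1/3)*(-3)*(-64)) + 2211) = (-34 - 81/2)/((-4/3 + 64) + 2211) = -149/(2*(188/3 + 2211)) = -149/(2*6821/3) = -149/2*3/6821 = -447/13642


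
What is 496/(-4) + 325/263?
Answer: -32287/263 ≈ -122.76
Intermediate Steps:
496/(-4) + 325/263 = 496*(-¼) + 325*(1/263) = -124 + 325/263 = -32287/263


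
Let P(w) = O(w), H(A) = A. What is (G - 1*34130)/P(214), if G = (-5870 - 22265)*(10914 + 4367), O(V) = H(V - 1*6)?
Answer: -429965065/208 ≈ -2.0671e+6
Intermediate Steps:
O(V) = -6 + V (O(V) = V - 1*6 = V - 6 = -6 + V)
P(w) = -6 + w
G = -429930935 (G = -28135*15281 = -429930935)
(G - 1*34130)/P(214) = (-429930935 - 1*34130)/(-6 + 214) = (-429930935 - 34130)/208 = -429965065*1/208 = -429965065/208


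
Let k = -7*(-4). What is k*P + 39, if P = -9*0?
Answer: 39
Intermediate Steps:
k = 28
P = 0
k*P + 39 = 28*0 + 39 = 0 + 39 = 39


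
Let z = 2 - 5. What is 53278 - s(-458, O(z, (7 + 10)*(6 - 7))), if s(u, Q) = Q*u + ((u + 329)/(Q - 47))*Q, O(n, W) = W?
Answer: 2913681/64 ≈ 45526.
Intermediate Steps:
z = -3
s(u, Q) = Q*u + Q*(329 + u)/(-47 + Q) (s(u, Q) = Q*u + ((329 + u)/(-47 + Q))*Q = Q*u + Q*(329 + u)/(-47 + Q))
53278 - s(-458, O(z, (7 + 10)*(6 - 7))) = 53278 - (7 + 10)*(6 - 7)*(329 - 46*(-458) + ((7 + 10)*(6 - 7))*(-458))/(-47 + (7 + 10)*(6 - 7)) = 53278 - 17*(-1)*(329 + 21068 + (17*(-1))*(-458))/(-47 + 17*(-1)) = 53278 - (-17)*(329 + 21068 - 17*(-458))/(-47 - 17) = 53278 - (-17)*(329 + 21068 + 7786)/(-64) = 53278 - (-17)*(-1)*29183/64 = 53278 - 1*496111/64 = 53278 - 496111/64 = 2913681/64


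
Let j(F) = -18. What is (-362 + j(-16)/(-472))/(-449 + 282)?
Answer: 85423/39412 ≈ 2.1674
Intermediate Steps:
(-362 + j(-16)/(-472))/(-449 + 282) = (-362 - 18/(-472))/(-449 + 282) = (-362 - 18*(-1/472))/(-167) = (-362 + 9/236)*(-1/167) = -85423/236*(-1/167) = 85423/39412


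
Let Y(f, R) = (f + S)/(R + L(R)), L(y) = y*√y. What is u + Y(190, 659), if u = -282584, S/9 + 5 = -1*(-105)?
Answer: -61267320169/216811 + 545*√659/216811 ≈ -2.8258e+5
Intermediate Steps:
S = 900 (S = -45 + 9*(-1*(-105)) = -45 + 9*105 = -45 + 945 = 900)
L(y) = y^(3/2)
Y(f, R) = (900 + f)/(R + R^(3/2)) (Y(f, R) = (f + 900)/(R + R^(3/2)) = (900 + f)/(R + R^(3/2)))
u + Y(190, 659) = -282584 + (900 + 190)/(659 + 659^(3/2)) = -282584 + 1090/(659 + 659*√659)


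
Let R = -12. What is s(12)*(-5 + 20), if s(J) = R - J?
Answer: -360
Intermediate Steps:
s(J) = -12 - J
s(12)*(-5 + 20) = (-12 - 1*12)*(-5 + 20) = (-12 - 12)*15 = -24*15 = -360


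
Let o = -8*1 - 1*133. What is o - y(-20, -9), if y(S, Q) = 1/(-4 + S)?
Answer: -3383/24 ≈ -140.96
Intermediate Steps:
o = -141 (o = -8 - 133 = -141)
o - y(-20, -9) = -141 - 1/(-4 - 20) = -141 - 1/(-24) = -141 - 1*(-1/24) = -141 + 1/24 = -3383/24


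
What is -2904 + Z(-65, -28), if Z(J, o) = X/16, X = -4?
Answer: -11617/4 ≈ -2904.3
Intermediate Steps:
Z(J, o) = -1/4 (Z(J, o) = -4/16 = -4*1/16 = -1/4)
-2904 + Z(-65, -28) = -2904 - 1/4 = -11617/4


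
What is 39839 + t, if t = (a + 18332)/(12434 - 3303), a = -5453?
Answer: 363782788/9131 ≈ 39840.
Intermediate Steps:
t = 12879/9131 (t = (-5453 + 18332)/(12434 - 3303) = 12879/9131 ≈ 1.4105)
39839 + t = 39839 + 12879/9131 = 363782788/9131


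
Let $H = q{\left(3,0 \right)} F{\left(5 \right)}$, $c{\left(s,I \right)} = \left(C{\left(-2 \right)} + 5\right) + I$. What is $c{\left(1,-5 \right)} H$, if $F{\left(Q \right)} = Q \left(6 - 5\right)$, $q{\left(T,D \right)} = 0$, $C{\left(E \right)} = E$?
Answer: $0$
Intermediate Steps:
$c{\left(s,I \right)} = 3 + I$ ($c{\left(s,I \right)} = \left(-2 + 5\right) + I = 3 + I$)
$F{\left(Q \right)} = Q$ ($F{\left(Q \right)} = Q 1 = Q$)
$H = 0$ ($H = 0 \cdot 5 = 0$)
$c{\left(1,-5 \right)} H = \left(3 - 5\right) 0 = \left(-2\right) 0 = 0$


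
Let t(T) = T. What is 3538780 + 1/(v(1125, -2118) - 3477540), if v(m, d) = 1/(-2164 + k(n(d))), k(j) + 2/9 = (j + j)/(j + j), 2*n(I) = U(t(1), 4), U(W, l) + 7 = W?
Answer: 239590361836192351/67704226269 ≈ 3.5388e+6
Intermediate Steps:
U(W, l) = -7 + W
n(I) = -3 (n(I) = (-7 + 1)/2 = (½)*(-6) = -3)
k(j) = 7/9 (k(j) = -2/9 + (j + j)/(j + j) = -2/9 + (2*j)/((2*j)) = -2/9 + (2*j)*(1/(2*j)) = -2/9 + 1 = 7/9)
v(m, d) = -9/19469 (v(m, d) = 1/(-2164 + 7/9) = 1/(-19469/9) = -9/19469)
3538780 + 1/(v(1125, -2118) - 3477540) = 3538780 + 1/(-9/19469 - 3477540) = 3538780 + 1/(-67704226269/19469) = 3538780 - 19469/67704226269 = 239590361836192351/67704226269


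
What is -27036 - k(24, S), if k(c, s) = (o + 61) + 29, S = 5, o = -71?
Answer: -27055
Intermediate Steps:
k(c, s) = 19 (k(c, s) = (-71 + 61) + 29 = -10 + 29 = 19)
-27036 - k(24, S) = -27036 - 1*19 = -27036 - 19 = -27055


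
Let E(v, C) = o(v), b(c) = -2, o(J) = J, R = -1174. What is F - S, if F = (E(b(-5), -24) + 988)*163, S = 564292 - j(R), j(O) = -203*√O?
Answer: -403574 - 203*I*√1174 ≈ -4.0357e+5 - 6955.5*I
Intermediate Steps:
E(v, C) = v
S = 564292 + 203*I*√1174 (S = 564292 - (-203)*√(-1174) = 564292 - (-203)*I*√1174 = 564292 + 203*I*√1174 ≈ 5.6429e+5 + 6955.5*I)
F = 160718 (F = (-2 + 988)*163 = 986*163 = 160718)
F - S = 160718 - (564292 + 203*I*√1174) = 160718 + (-564292 - 203*I*√1174) = -403574 - 203*I*√1174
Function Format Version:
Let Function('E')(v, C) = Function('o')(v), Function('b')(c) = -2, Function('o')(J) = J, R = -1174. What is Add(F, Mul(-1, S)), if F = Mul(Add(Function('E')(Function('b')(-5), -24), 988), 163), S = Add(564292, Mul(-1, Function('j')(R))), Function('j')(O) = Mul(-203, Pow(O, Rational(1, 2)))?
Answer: Add(-403574, Mul(-203, I, Pow(1174, Rational(1, 2)))) ≈ Add(-4.0357e+5, Mul(-6955.5, I))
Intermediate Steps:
Function('E')(v, C) = v
S = Add(564292, Mul(203, I, Pow(1174, Rational(1, 2)))) (S = Add(564292, Mul(-1, Mul(-203, Pow(-1174, Rational(1, 2))))) = Add(564292, Mul(-1, Mul(-203, Mul(I, Pow(1174, Rational(1, 2)))))) = Add(564292, Mul(-1, Mul(-203, I, Pow(1174, Rational(1, 2))))) = Add(564292, Mul(203, I, Pow(1174, Rational(1, 2)))) ≈ Add(5.6429e+5, Mul(6955.5, I)))
F = 160718 (F = Mul(Add(-2, 988), 163) = Mul(986, 163) = 160718)
Add(F, Mul(-1, S)) = Add(160718, Mul(-1, Add(564292, Mul(203, I, Pow(1174, Rational(1, 2)))))) = Add(160718, Add(-564292, Mul(-203, I, Pow(1174, Rational(1, 2))))) = Add(-403574, Mul(-203, I, Pow(1174, Rational(1, 2))))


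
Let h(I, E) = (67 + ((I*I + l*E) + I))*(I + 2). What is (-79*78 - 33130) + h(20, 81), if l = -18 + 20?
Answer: -25014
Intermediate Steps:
l = 2
h(I, E) = (2 + I)*(67 + I + I**2 + 2*E) (h(I, E) = (67 + ((I*I + 2*E) + I))*(I + 2) = (67 + ((I**2 + 2*E) + I))*(2 + I) = (67 + (I + I**2 + 2*E))*(2 + I) = (67 + I + I**2 + 2*E)*(2 + I) = (2 + I)*(67 + I + I**2 + 2*E))
(-79*78 - 33130) + h(20, 81) = (-79*78 - 33130) + (134 + 20**3 + 3*20**2 + 4*81 + 69*20 + 2*81*20) = (-6162 - 33130) + (134 + 8000 + 3*400 + 324 + 1380 + 3240) = -39292 + (134 + 8000 + 1200 + 324 + 1380 + 3240) = -39292 + 14278 = -25014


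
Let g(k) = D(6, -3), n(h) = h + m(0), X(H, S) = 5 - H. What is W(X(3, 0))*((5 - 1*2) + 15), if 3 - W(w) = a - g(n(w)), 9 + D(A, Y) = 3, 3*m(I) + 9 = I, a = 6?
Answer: -162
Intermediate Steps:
m(I) = -3 + I/3
D(A, Y) = -6 (D(A, Y) = -9 + 3 = -6)
n(h) = -3 + h (n(h) = h + (-3 + (1/3)*0) = h + (-3 + 0) = h - 3 = -3 + h)
g(k) = -6
W(w) = -9 (W(w) = 3 - (6 - 1*(-6)) = 3 - (6 + 6) = 3 - 1*12 = 3 - 12 = -9)
W(X(3, 0))*((5 - 1*2) + 15) = -9*((5 - 1*2) + 15) = -9*((5 - 2) + 15) = -9*(3 + 15) = -9*18 = -162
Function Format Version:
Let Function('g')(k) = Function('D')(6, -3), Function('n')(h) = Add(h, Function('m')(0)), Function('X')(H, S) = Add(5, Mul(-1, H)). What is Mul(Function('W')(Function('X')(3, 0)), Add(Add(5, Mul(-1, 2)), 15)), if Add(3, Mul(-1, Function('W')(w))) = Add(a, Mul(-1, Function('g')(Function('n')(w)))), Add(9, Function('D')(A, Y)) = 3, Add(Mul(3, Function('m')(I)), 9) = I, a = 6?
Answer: -162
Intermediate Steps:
Function('m')(I) = Add(-3, Mul(Rational(1, 3), I))
Function('D')(A, Y) = -6 (Function('D')(A, Y) = Add(-9, 3) = -6)
Function('n')(h) = Add(-3, h) (Function('n')(h) = Add(h, Add(-3, Mul(Rational(1, 3), 0))) = Add(h, Add(-3, 0)) = Add(h, -3) = Add(-3, h))
Function('g')(k) = -6
Function('W')(w) = -9 (Function('W')(w) = Add(3, Mul(-1, Add(6, Mul(-1, -6)))) = Add(3, Mul(-1, Add(6, 6))) = Add(3, Mul(-1, 12)) = Add(3, -12) = -9)
Mul(Function('W')(Function('X')(3, 0)), Add(Add(5, Mul(-1, 2)), 15)) = Mul(-9, Add(Add(5, Mul(-1, 2)), 15)) = Mul(-9, Add(Add(5, -2), 15)) = Mul(-9, Add(3, 15)) = Mul(-9, 18) = -162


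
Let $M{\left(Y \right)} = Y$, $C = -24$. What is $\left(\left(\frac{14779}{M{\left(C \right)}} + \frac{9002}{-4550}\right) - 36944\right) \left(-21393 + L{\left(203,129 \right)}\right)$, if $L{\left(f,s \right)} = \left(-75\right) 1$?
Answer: $\frac{524144452723}{650} \approx 8.0638 \cdot 10^{8}$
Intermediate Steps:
$L{\left(f,s \right)} = -75$
$\left(\left(\frac{14779}{M{\left(C \right)}} + \frac{9002}{-4550}\right) - 36944\right) \left(-21393 + L{\left(203,129 \right)}\right) = \left(\left(\frac{14779}{-24} + \frac{9002}{-4550}\right) - 36944\right) \left(-21393 - 75\right) = \left(\left(14779 \left(- \frac{1}{24}\right) + 9002 \left(- \frac{1}{4550}\right)\right) - 36944\right) \left(-21468\right) = \left(\left(- \frac{14779}{24} - \frac{643}{325}\right) - 36944\right) \left(-21468\right) = \left(- \frac{4818607}{7800} - 36944\right) \left(-21468\right) = \left(- \frac{292981807}{7800}\right) \left(-21468\right) = \frac{524144452723}{650}$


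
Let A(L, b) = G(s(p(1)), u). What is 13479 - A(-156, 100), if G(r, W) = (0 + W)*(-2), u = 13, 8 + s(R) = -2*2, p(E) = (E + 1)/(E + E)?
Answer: 13505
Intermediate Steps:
p(E) = (1 + E)/(2*E) (p(E) = (1 + E)/((2*E)) = (1 + E)*(1/(2*E)) = (1 + E)/(2*E))
s(R) = -12 (s(R) = -8 - 2*2 = -8 - 4 = -12)
G(r, W) = -2*W (G(r, W) = W*(-2) = -2*W)
A(L, b) = -26 (A(L, b) = -2*13 = -26)
13479 - A(-156, 100) = 13479 - 1*(-26) = 13479 + 26 = 13505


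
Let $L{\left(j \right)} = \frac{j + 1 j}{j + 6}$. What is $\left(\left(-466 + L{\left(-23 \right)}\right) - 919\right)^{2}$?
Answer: $\frac{552203001}{289} \approx 1.9107 \cdot 10^{6}$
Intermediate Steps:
$L{\left(j \right)} = \frac{2 j}{6 + j}$ ($L{\left(j \right)} = \frac{j + j}{6 + j} = \frac{2 j}{6 + j}$)
$\left(\left(-466 + L{\left(-23 \right)}\right) - 919\right)^{2} = \left(\left(-466 + 2 \left(-23\right) \frac{1}{6 - 23}\right) - 919\right)^{2} = \left(\left(-466 + 2 \left(-23\right) \frac{1}{-17}\right) - 919\right)^{2} = \left(\left(-466 + 2 \left(-23\right) \left(- \frac{1}{17}\right)\right) - 919\right)^{2} = \left(\left(-466 + \frac{46}{17}\right) - 919\right)^{2} = \left(- \frac{7876}{17} - 919\right)^{2} = \left(- \frac{23499}{17}\right)^{2} = \frac{552203001}{289}$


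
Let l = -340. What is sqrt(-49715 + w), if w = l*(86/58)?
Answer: I*sqrt(42234295)/29 ≈ 224.1*I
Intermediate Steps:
w = -14620/29 (w = -29240/58 = -340*43/29 = -14620/29 ≈ -504.14)
sqrt(-49715 + w) = sqrt(-49715 - 14620/29) = sqrt(-1456355/29) = I*sqrt(42234295)/29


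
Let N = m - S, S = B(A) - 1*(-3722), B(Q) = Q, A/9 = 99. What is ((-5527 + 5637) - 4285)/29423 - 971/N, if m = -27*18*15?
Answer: -21125292/350221969 ≈ -0.060320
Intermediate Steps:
A = 891 (A = 9*99 = 891)
S = 4613 (S = 891 - 1*(-3722) = 891 + 3722 = 4613)
m = -7290 (m = -486*15 = -7290)
N = -11903 (N = -7290 - 1*4613 = -7290 - 4613 = -11903)
((-5527 + 5637) - 4285)/29423 - 971/N = ((-5527 + 5637) - 4285)/29423 - 971/(-11903) = (110 - 4285)*(1/29423) - 971*(-1/11903) = -4175*1/29423 + 971/11903 = -4175/29423 + 971/11903 = -21125292/350221969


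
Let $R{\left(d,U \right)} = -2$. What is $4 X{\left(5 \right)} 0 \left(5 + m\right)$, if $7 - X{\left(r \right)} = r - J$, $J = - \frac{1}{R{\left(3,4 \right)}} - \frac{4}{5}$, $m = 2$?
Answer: $0$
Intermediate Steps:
$J = - \frac{3}{10}$ ($J = - \frac{1}{-2} - \frac{4}{5} = \left(-1\right) \left(- \frac{1}{2}\right) - \frac{4}{5} = \frac{1}{2} - \frac{4}{5} = - \frac{3}{10} \approx -0.3$)
$X{\left(r \right)} = \frac{67}{10} - r$ ($X{\left(r \right)} = 7 - \left(r - - \frac{3}{10}\right) = 7 - \left(r + \frac{3}{10}\right) = 7 - \left(\frac{3}{10} + r\right) = \frac{67}{10} - r$)
$4 X{\left(5 \right)} 0 \left(5 + m\right) = 4 \left(\frac{67}{10} - 5\right) 0 \left(5 + 2\right) = 4 \left(\frac{67}{10} - 5\right) 0 \cdot 7 = 4 \cdot \frac{17}{10} \cdot 0 = \frac{34}{5} \cdot 0 = 0$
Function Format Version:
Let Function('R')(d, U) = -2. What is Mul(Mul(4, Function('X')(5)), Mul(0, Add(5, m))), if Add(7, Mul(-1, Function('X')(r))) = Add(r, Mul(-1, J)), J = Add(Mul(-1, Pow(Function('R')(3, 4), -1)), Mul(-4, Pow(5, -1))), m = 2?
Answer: 0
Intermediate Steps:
J = Rational(-3, 10) (J = Add(Mul(-1, Pow(-2, -1)), Mul(-4, Pow(5, -1))) = Add(Mul(-1, Rational(-1, 2)), Mul(-4, Rational(1, 5))) = Add(Rational(1, 2), Rational(-4, 5)) = Rational(-3, 10) ≈ -0.30000)
Function('X')(r) = Add(Rational(67, 10), Mul(-1, r)) (Function('X')(r) = Add(7, Mul(-1, Add(r, Mul(-1, Rational(-3, 10))))) = Add(7, Mul(-1, Add(r, Rational(3, 10)))) = Add(7, Mul(-1, Add(Rational(3, 10), r))) = Add(7, Add(Rational(-3, 10), Mul(-1, r))) = Add(Rational(67, 10), Mul(-1, r)))
Mul(Mul(4, Function('X')(5)), Mul(0, Add(5, m))) = Mul(Mul(4, Add(Rational(67, 10), Mul(-1, 5))), Mul(0, Add(5, 2))) = Mul(Mul(4, Add(Rational(67, 10), -5)), Mul(0, 7)) = Mul(Mul(4, Rational(17, 10)), 0) = Mul(Rational(34, 5), 0) = 0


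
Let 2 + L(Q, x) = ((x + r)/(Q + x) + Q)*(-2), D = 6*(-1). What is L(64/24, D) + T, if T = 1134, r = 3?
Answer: 16873/15 ≈ 1124.9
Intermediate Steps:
D = -6
L(Q, x) = -2 - 2*Q - 2*(3 + x)/(Q + x) (L(Q, x) = -2 + ((x + 3)/(Q + x) + Q)*(-2) = -2 + ((3 + x)/(Q + x) + Q)*(-2) = -2 + (Q + (3 + x)/(Q + x))*(-2) = -2 + (-2*Q - 2*(3 + x)/(Q + x)) = -2 - 2*Q - 2*(3 + x)/(Q + x))
L(64/24, D) + T = 2*(-3 - 64/24 - (64/24)² - 2*(-6) - 1*64/24*(-6))/(64/24 - 6) + 1134 = 2*(-3 - 64/24 - (64*(1/24))² + 12 - 1*64*(1/24)*(-6))/(64*(1/24) - 6) + 1134 = 2*(-3 - 1*8/3 - (8/3)² + 12 - 1*8/3*(-6))/(8/3 - 6) + 1134 = 2*(-3 - 8/3 - 1*64/9 + 12 + 16)/(-10/3) + 1134 = 2*(-3/10)*(-3 - 8/3 - 64/9 + 12 + 16) + 1134 = 2*(-3/10)*(137/9) + 1134 = -137/15 + 1134 = 16873/15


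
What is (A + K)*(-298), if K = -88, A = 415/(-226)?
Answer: 3025147/113 ≈ 26771.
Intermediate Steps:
A = -415/226 (A = 415*(-1/226) = -415/226 ≈ -1.8363)
(A + K)*(-298) = (-415/226 - 88)*(-298) = -20303/226*(-298) = 3025147/113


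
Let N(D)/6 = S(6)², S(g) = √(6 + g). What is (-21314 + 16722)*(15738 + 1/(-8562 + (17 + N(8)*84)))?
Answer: -180455428720/2497 ≈ -7.2269e+7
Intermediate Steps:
N(D) = 72 (N(D) = 6*(√(6 + 6))² = 6*(√12)² = 6*(2*√3)² = 6*12 = 72)
(-21314 + 16722)*(15738 + 1/(-8562 + (17 + N(8)*84))) = (-21314 + 16722)*(15738 + 1/(-8562 + (17 + 72*84))) = -4592*(15738 + 1/(-8562 + (17 + 6048))) = -4592*(15738 + 1/(-8562 + 6065)) = -4592*(15738 + 1/(-2497)) = -4592*(15738 - 1/2497) = -4592*39297785/2497 = -180455428720/2497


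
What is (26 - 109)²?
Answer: 6889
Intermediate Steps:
(26 - 109)² = (-83)² = 6889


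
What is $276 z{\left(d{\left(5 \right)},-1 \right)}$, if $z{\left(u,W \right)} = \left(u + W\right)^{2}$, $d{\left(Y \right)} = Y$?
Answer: $4416$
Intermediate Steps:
$z{\left(u,W \right)} = \left(W + u\right)^{2}$
$276 z{\left(d{\left(5 \right)},-1 \right)} = 276 \left(-1 + 5\right)^{2} = 276 \cdot 4^{2} = 276 \cdot 16 = 4416$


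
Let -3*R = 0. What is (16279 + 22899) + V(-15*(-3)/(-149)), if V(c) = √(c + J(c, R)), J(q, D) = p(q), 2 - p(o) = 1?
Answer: 39178 + 2*√3874/149 ≈ 39179.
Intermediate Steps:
R = 0 (R = -⅓*0 = 0)
p(o) = 1 (p(o) = 2 - 1*1 = 2 - 1 = 1)
J(q, D) = 1
V(c) = √(1 + c) (V(c) = √(c + 1) = √(1 + c))
(16279 + 22899) + V(-15*(-3)/(-149)) = (16279 + 22899) + √(1 - 15*(-3)/(-149)) = 39178 + √(1 + 45*(-1/149)) = 39178 + √(1 - 45/149) = 39178 + √(104/149) = 39178 + 2*√3874/149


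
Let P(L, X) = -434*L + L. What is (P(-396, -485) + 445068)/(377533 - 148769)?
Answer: 154134/57191 ≈ 2.6951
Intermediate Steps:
P(L, X) = -433*L
(P(-396, -485) + 445068)/(377533 - 148769) = (-433*(-396) + 445068)/(377533 - 148769) = (171468 + 445068)/228764 = 616536*(1/228764) = 154134/57191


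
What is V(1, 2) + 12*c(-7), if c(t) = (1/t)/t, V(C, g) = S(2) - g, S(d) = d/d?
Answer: -37/49 ≈ -0.75510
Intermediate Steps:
S(d) = 1
V(C, g) = 1 - g
c(t) = t**(-2) (c(t) = 1/(t*t) = t**(-2))
V(1, 2) + 12*c(-7) = (1 - 1*2) + 12/(-7)**2 = (1 - 2) + 12*(1/49) = -1 + 12/49 = -37/49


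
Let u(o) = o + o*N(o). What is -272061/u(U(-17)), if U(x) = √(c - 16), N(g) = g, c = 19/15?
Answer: 4080915*√3315/(221*(√3315 - 15*I)) ≈ 17292.0 + 4505.0*I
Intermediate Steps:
c = 19/15 (c = 19*(1/15) = 19/15 ≈ 1.2667)
U(x) = I*√3315/15 (U(x) = √(19/15 - 16) = √(-221/15) = I*√3315/15)
u(o) = o + o² (u(o) = o + o*o = o + o²)
-272061/u(U(-17)) = -272061*(-I*√3315/(221*(1 + I*√3315/15))) = -(-272061)*I*√3315/(221*(1 + I*√3315/15)) = 272061*I*√3315/(221*(1 + I*√3315/15))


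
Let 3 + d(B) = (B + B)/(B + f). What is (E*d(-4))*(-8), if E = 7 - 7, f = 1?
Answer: 0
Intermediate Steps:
d(B) = -3 + 2*B/(1 + B) (d(B) = -3 + (B + B)/(B + 1) = -3 + (2*B)/(1 + B) = -3 + 2*B/(1 + B))
E = 0
(E*d(-4))*(-8) = (0*((-3 - 1*(-4))/(1 - 4)))*(-8) = (0*((-3 + 4)/(-3)))*(-8) = (0*(-1/3*1))*(-8) = (0*(-1/3))*(-8) = 0*(-8) = 0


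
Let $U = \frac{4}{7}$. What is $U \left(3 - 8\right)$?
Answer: $- \frac{20}{7} \approx -2.8571$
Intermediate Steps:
$U = \frac{4}{7}$ ($U = 4 \cdot \frac{1}{7} = \frac{4}{7} \approx 0.57143$)
$U \left(3 - 8\right) = \frac{4 \left(3 - 8\right)}{7} = \frac{4}{7} \left(-5\right) = - \frac{20}{7}$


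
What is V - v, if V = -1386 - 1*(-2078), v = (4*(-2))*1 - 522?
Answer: 1222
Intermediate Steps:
v = -530 (v = -8*1 - 522 = -8 - 522 = -530)
V = 692 (V = -1386 + 2078 = 692)
V - v = 692 - 1*(-530) = 692 + 530 = 1222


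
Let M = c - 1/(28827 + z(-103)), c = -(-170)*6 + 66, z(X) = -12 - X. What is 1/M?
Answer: 28918/31404947 ≈ 0.00092081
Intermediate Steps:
c = 1086 (c = -34*(-30) + 66 = 1020 + 66 = 1086)
M = 31404947/28918 (M = 1086 - 1/(28827 + (-12 - 1*(-103))) = 1086 - 1/(28827 + (-12 + 103)) = 1086 - 1/(28827 + 91) = 1086 - 1/28918 = 31404947/28918 ≈ 1086.0)
1/M = 1/(31404947/28918) = 28918/31404947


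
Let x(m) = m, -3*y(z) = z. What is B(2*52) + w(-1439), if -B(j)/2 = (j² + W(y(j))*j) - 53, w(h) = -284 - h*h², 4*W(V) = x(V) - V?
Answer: 2979745709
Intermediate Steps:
y(z) = -z/3
W(V) = 0 (W(V) = (V - V)/4 = (¼)*0 = 0)
w(h) = -284 - h³
B(j) = 106 - 2*j² (B(j) = -2*((j² + 0*j) - 53) = -2*((j² + 0) - 53) = -2*(j² - 53) = -2*(-53 + j²) = 106 - 2*j²)
B(2*52) + w(-1439) = (106 - 2*(2*52)²) + (-284 - 1*(-1439)³) = (106 - 2*104²) + (-284 - 1*(-2979767519)) = (106 - 2*10816) + (-284 + 2979767519) = (106 - 21632) + 2979767235 = -21526 + 2979767235 = 2979745709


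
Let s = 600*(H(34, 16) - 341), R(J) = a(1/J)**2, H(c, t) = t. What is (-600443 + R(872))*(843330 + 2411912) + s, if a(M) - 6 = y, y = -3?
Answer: -1954558170028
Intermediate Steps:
a(M) = 3 (a(M) = 6 - 3 = 3)
R(J) = 9 (R(J) = 3**2 = 9)
s = -195000 (s = 600*(16 - 341) = 600*(-325) = -195000)
(-600443 + R(872))*(843330 + 2411912) + s = (-600443 + 9)*(843330 + 2411912) - 195000 = -600434*3255242 - 195000 = -1954557975028 - 195000 = -1954558170028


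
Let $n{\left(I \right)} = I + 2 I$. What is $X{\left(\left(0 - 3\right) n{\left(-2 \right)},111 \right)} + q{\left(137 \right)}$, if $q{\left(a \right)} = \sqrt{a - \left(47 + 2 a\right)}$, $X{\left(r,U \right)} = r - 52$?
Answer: $-34 + 2 i \sqrt{46} \approx -34.0 + 13.565 i$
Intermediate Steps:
$n{\left(I \right)} = 3 I$
$X{\left(r,U \right)} = -52 + r$ ($X{\left(r,U \right)} = r - 52 = -52 + r$)
$q{\left(a \right)} = \sqrt{-47 - a}$ ($q{\left(a \right)} = \sqrt{a - \left(47 + 2 a\right)} = \sqrt{-47 - a}$)
$X{\left(\left(0 - 3\right) n{\left(-2 \right)},111 \right)} + q{\left(137 \right)} = \left(-52 + \left(0 - 3\right) 3 \left(-2\right)\right) + \sqrt{-47 - 137} = \left(-52 - -18\right) + \sqrt{-47 - 137} = \left(-52 + 18\right) + \sqrt{-184} = -34 + 2 i \sqrt{46}$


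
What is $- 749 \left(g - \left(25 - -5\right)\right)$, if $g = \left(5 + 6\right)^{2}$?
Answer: $-68159$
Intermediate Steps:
$g = 121$ ($g = 11^{2} = 121$)
$- 749 \left(g - \left(25 - -5\right)\right) = - 749 \left(121 - \left(25 - -5\right)\right) = - 749 \left(121 - \left(25 + 5\right)\right) = - 749 \left(121 - 30\right) = \left(-749\right) 91 = -68159$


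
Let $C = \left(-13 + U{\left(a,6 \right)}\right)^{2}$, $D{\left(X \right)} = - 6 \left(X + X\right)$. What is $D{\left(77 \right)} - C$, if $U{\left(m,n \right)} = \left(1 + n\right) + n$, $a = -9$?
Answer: $-924$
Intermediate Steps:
$U{\left(m,n \right)} = 1 + 2 n$
$D{\left(X \right)} = - 12 X$ ($D{\left(X \right)} = - 6 \cdot 2 X = - 12 X$)
$C = 0$ ($C = \left(-13 + \left(1 + 2 \cdot 6\right)\right)^{2} = \left(-13 + \left(1 + 12\right)\right)^{2} = \left(-13 + 13\right)^{2} = 0^{2} = 0$)
$D{\left(77 \right)} - C = \left(-12\right) 77 - 0 = -924 + 0 = -924$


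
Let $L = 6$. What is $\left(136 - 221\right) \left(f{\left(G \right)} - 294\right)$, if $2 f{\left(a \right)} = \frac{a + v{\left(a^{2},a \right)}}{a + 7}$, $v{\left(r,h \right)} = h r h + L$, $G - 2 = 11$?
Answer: $- \frac{71485}{2} \approx -35743.0$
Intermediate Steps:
$G = 13$ ($G = 2 + 11 = 13$)
$v{\left(r,h \right)} = 6 + r h^{2}$ ($v{\left(r,h \right)} = h r h + 6 = r h^{2} + 6 = 6 + r h^{2}$)
$f{\left(a \right)} = \frac{6 + a + a^{4}}{2 \left(7 + a\right)}$ ($f{\left(a \right)} = \frac{\left(a + \left(6 + a^{2} a^{2}\right)\right) \frac{1}{a + 7}}{2} = \frac{\left(a + \left(6 + a^{4}\right)\right) \frac{1}{7 + a}}{2} = \frac{\left(6 + a + a^{4}\right) \frac{1}{7 + a}}{2} = \frac{\frac{1}{7 + a} \left(6 + a + a^{4}\right)}{2} = \frac{6 + a + a^{4}}{2 \left(7 + a\right)}$)
$\left(136 - 221\right) \left(f{\left(G \right)} - 294\right) = \left(136 - 221\right) \left(\frac{6 + 13 + 13^{4}}{2 \left(7 + 13\right)} - 294\right) = \left(136 - 221\right) \left(\frac{6 + 13 + 28561}{2 \cdot 20} - 294\right) = - 85 \left(\frac{1}{2} \cdot \frac{1}{20} \cdot 28580 - 294\right) = - 85 \left(\frac{1429}{2} - 294\right) = \left(-85\right) \frac{841}{2} = - \frac{71485}{2}$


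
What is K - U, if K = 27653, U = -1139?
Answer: 28792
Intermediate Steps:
K - U = 27653 - 1*(-1139) = 27653 + 1139 = 28792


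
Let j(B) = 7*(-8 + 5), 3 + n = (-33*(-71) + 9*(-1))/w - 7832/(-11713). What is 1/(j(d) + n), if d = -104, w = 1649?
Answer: -1136161/24900034 ≈ -0.045629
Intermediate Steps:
n = -1040653/1136161 (n = -3 + ((-33*(-71) + 9*(-1))/1649 - 7832/(-11713)) = -3 + ((2343 - 9)*(1/1649) - 7832*(-1/11713)) = -3 + (2334*(1/1649) + 7832/11713) = -3 + (2334/1649 + 7832/11713) = -3 + 2367830/1136161 = -1040653/1136161 ≈ -0.91594)
j(B) = -21 (j(B) = 7*(-3) = -21)
1/(j(d) + n) = 1/(-21 - 1040653/1136161) = 1/(-24900034/1136161) = -1136161/24900034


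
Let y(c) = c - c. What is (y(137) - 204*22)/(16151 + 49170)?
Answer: -4488/65321 ≈ -0.068707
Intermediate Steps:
y(c) = 0
(y(137) - 204*22)/(16151 + 49170) = (0 - 204*22)/(16151 + 49170) = (0 - 4488)/65321 = -4488*1/65321 = -4488/65321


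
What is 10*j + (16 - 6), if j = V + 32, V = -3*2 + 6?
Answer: 330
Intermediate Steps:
V = 0 (V = -6 + 6 = 0)
j = 32 (j = 0 + 32 = 32)
10*j + (16 - 6) = 10*32 + (16 - 6) = 320 + 10 = 330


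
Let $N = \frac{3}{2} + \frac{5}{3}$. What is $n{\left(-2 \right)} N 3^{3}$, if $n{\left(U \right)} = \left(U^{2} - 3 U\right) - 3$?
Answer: $\frac{1197}{2} \approx 598.5$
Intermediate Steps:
$n{\left(U \right)} = -3 + U^{2} - 3 U$
$N = \frac{19}{6}$ ($N = 3 \cdot \frac{1}{2} + 5 \cdot \frac{1}{3} = \frac{3}{2} + \frac{5}{3} = \frac{19}{6} \approx 3.1667$)
$n{\left(-2 \right)} N 3^{3} = \left(-3 + \left(-2\right)^{2} - -6\right) \frac{19}{6} \cdot 3^{3} = \left(-3 + 4 + 6\right) \frac{19}{6} \cdot 27 = 7 \cdot \frac{19}{6} \cdot 27 = \frac{133}{6} \cdot 27 = \frac{1197}{2}$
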